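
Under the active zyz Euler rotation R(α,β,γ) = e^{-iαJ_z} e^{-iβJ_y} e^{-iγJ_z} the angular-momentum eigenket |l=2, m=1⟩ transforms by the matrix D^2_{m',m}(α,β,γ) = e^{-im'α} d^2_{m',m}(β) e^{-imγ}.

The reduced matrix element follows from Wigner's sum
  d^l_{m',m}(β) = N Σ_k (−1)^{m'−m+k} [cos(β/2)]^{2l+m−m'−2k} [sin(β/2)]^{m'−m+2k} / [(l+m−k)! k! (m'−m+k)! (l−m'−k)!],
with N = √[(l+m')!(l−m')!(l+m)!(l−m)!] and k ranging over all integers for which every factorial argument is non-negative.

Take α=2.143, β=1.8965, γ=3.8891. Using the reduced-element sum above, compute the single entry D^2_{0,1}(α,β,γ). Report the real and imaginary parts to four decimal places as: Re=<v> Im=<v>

Re=0.2723 Im=-0.2524

Split into d^2_{0,1}(β=1.8965) × two z-phases.
With c≡cos(β/2)=0.583106 and s≡sin(β/2)=0.812396, N=[2·2·6·1]^{1/2}=4.898979
Admissible k: 1..2 (factorial args all ≥0)
  k=1: (−1)^0·4.8990/(2)·0.5831^3·0.8124^1 = +0.394535
  k=2: (−1)^1·4.8990/(2)·0.5831^1·0.8124^3 = -0.765820
d^2_{0,1}(1.8965) = +0.394535 -0.765820 = -0.371285
Phases: e^{-i·(0)·2.143}=+1.000000+0.000000i, e^{-i·(1)·3.8891}=-0.733386+0.679813i ⇒ D=+0.272295-0.252404i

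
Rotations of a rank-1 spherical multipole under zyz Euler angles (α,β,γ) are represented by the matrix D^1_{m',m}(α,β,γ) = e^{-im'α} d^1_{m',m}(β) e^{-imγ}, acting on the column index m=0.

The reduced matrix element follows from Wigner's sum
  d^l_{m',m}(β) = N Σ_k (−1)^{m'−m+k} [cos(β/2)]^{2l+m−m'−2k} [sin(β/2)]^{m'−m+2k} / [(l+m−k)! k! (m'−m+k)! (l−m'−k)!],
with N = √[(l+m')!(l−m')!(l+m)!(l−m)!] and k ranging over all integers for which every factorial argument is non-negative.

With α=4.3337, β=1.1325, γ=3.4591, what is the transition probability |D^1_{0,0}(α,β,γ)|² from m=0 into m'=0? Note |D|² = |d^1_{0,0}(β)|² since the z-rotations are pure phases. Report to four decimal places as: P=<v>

D^1_{0,0}(4.3337,1.1325,3.4591) = e^{-i·0·4.3337}·d^1_{0,0}(1.1325)·e^{-i·0·3.4591}. Compute d first:
c=cos(1.1325/2)=0.843919, s=sin(1.1325/2)=0.536471; N=√[1·1·1·1]=1.000000
Admissible k: 0..1 (factorial args all ≥0)
  k=0: (−1)^0·1.0000/(1)·0.8439^2·0.5365^0 = +0.712199
  k=1: (−1)^1·1.0000/(1)·0.8439^0·0.5365^2 = -0.287801
d^1_{0,0}(1.1325) = +0.712199 -0.287801 = +0.424397
|D^1_{0,0}|² = |d^1_{0,0}(β)|² = (+0.424397)² = 0.180113 (the z-rotation phases have unit modulus)

P=0.1801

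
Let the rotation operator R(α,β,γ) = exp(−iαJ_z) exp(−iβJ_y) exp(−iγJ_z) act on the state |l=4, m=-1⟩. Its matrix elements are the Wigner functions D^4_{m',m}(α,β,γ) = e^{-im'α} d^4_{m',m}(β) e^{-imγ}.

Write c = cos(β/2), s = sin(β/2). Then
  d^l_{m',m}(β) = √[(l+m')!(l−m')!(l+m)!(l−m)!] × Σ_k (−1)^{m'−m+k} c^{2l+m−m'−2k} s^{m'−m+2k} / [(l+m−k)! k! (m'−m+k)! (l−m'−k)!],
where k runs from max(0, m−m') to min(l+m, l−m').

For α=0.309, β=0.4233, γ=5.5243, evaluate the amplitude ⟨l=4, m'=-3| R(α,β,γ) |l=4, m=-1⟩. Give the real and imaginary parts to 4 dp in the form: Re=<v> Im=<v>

Split into d^4_{-3,-1}(β=0.4233) × two z-phases.
Half-angle: c=0.977686, s=0.210073. N=√(1·5040·6·120)=1904.940944
k: max(0,(-1)−(-3))=2 … min(4+(-1),4−(-3))=3
  k=2: (−1)^0·1904.9409/(240)·0.9777^6·0.2101^2 = +0.305920
  k=3: (−1)^1·1904.9409/(144)·0.9777^4·0.2101^4 = -0.023540
d^4_{-3,-1}(0.4233) = +0.305920 -0.023540 = +0.282380
D = (+0.600236+0.799823i)·(+0.282380)·(+0.725603-0.688113i) = +0.278399+0.047249i

Re=0.2784 Im=0.0472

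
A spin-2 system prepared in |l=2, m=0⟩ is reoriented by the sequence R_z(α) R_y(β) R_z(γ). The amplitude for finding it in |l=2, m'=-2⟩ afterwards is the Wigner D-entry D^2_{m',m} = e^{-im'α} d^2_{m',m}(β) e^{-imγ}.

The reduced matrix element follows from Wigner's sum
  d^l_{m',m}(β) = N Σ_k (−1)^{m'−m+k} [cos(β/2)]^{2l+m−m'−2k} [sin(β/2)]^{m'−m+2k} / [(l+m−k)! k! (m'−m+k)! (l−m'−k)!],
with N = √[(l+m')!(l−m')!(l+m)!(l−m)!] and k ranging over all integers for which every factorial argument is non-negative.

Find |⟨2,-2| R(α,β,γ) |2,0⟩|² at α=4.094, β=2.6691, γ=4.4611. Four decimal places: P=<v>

Split into d^2_{-2,0}(β=2.6691) × two z-phases.
With c≡cos(β/2)=0.234055 and s≡sin(β/2)=0.972223, N=[1·24·2·2]^{1/2}=9.797959
k: max(0,(0)−(-2))=2 … min(2+(0),2−(-2))=2
  k=2: (−1)^0·9.7980/(4)·0.2341^2·0.9722^2 = +0.126836
d^2_{-2,0}(2.6691) = +0.126836
|D^2_{-2,0}|² = |d^2_{-2,0}(β)|² = (+0.126836)² = 0.016087 (the z-rotation phases have unit modulus)

P=0.0161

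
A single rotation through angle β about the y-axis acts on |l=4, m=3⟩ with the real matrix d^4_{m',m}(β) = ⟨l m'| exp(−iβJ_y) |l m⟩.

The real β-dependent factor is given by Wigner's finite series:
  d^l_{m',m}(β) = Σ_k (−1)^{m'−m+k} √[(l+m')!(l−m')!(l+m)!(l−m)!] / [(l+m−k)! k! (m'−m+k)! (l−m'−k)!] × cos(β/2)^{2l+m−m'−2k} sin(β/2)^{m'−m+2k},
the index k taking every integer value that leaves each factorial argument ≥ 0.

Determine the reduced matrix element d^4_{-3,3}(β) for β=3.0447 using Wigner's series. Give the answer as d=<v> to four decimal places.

d=-0.9744

d^4_{-3,3}(β=3.0447) via Wigner's sum:
Half-angle: c=0.048427, s=0.998827. N=√(1·5040·5040·1)=5040.000000
The bounds max(0,m−m')=6 and min(l+m,l−m')=7 give 2 terms
  k=6: (−1)^0·5040.0000/(720)·0.0484^2·0.9988^6 = +0.016301
  k=7: (−1)^1·5040.0000/(5040)·0.0484^0·0.9988^8 = -0.990652
d^4_{-3,3}(3.0447) = +0.016301 -0.990652 = -0.974351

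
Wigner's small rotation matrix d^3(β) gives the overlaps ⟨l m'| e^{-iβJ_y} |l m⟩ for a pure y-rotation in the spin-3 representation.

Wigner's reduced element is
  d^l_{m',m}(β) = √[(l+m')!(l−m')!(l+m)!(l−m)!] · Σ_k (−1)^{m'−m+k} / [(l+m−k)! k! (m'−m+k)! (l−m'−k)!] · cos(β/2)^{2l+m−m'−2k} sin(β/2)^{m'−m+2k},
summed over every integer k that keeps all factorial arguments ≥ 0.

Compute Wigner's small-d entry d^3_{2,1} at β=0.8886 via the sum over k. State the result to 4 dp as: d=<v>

d^3_{2,1}(β=0.8886) via Wigner's sum:
Half-angle: c=0.902912, s=0.429826. N=√(120·1·24·2)=75.894664
k∈{0,1} keeps every argument non-negative
  k=0: (−1)^1·75.8947/(24)·0.9029^5·0.4298^1 = -0.815679
  k=1: (−1)^2·75.8947/(12)·0.9029^3·0.4298^3 = +0.369695
d^3_{2,1}(0.8886) = -0.815679 +0.369695 = -0.445984

d=-0.4460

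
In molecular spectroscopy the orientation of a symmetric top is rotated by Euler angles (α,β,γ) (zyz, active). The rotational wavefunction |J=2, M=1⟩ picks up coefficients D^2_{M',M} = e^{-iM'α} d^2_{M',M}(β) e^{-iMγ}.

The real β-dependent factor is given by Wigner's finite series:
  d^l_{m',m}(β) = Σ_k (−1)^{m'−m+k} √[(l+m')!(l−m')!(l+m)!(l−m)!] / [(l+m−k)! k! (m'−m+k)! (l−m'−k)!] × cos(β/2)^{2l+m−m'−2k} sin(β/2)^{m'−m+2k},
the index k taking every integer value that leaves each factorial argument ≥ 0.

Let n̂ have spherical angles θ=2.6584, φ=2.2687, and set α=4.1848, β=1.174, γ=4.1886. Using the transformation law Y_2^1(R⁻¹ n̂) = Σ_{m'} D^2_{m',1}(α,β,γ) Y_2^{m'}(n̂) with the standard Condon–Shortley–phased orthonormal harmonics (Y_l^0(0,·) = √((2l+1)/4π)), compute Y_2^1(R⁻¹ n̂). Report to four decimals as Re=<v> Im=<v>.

Re=0.0002 Im=0.3287

Need the full column D^2_{m',1} for m'=−2..2 at α=4.1848, β=1.174, γ=4.1886.
cos(β/2)=0.832606, sin(β/2)=0.553866
d^2_{-2,1}: single k=3 term ⇒ +0.282933;  D = -0.143371-0.243917i
d^2_{-1,1}: k∈[2..3] ⇒ +0.637983 -0.094106 = +0.543877;  D = +0.543873-0.002067i
d^2_{0,1}: k∈[1..2] ⇒ +0.783067 -0.346520 = +0.436546;  D = -0.218345+0.378019i
d^2_{1,1}: k∈[0..1] ⇒ +0.480572 -0.637983 = -0.157412;  D = +0.078135+0.136650i
d^2_{2,1}: single k=0 term ⇒ -0.639371;  D = -0.639350-0.005224i
Y_2^{m'}(θ=2.6584,φ=2.2687) and Σ D·Y over m':
  (-0.1434-0.2439i)·(-0.0145+0.0821i)  (+0.5439-0.0021i)·(+0.2042+0.2435i)  (-0.2183+0.3780i)·(+0.4265+0.0000i)  (+0.0781+0.1367i)·(-0.2042+0.2435i)  (-0.6393-0.0052i)·(-0.0145-0.0821i)
Y_2^1(R⁻¹ n̂) = +0.000180+0.328724i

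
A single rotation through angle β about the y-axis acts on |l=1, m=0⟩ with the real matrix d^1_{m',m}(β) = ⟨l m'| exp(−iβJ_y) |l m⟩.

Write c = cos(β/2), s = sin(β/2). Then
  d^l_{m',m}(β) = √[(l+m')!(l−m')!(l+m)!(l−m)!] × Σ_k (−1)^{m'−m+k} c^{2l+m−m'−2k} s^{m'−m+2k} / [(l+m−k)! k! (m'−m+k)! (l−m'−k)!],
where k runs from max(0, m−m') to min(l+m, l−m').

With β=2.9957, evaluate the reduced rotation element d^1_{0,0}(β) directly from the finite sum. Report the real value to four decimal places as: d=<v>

d=-0.9894

d^1_{0,0}(β=2.9957) via Wigner's sum:
Half-angle: c=0.072882, s=0.997341. N=√(1·1·1·1)=1.000000
The bounds max(0,m−m')=0 and min(l+m,l−m')=1 give 2 terms
  k=0: (−1)^0·1.0000/(1)·0.0729^2·0.9973^0 = +0.005312
  k=1: (−1)^1·1.0000/(1)·0.0729^0·0.9973^2 = -0.994688
d^1_{0,0}(2.9957) = +0.005312 -0.994688 = -0.989377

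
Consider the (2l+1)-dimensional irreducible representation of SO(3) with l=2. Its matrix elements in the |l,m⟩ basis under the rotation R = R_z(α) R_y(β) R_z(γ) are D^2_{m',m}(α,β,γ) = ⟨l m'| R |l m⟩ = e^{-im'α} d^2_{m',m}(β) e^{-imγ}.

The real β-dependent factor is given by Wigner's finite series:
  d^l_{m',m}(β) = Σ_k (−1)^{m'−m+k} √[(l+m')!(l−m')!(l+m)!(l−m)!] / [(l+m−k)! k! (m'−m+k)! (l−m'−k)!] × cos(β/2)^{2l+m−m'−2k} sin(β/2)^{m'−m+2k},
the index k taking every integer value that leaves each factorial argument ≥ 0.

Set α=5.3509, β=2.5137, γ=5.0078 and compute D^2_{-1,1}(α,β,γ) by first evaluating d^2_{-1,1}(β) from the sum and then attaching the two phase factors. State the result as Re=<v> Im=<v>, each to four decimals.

Split into d^2_{-1,1}(β=2.5137) × two z-phases.
With c≡cos(β/2)=0.308814 and s≡sin(β/2)=0.951122, N=[1·6·6·1]^{1/2}=6.000000
The bounds max(0,m−m')=2 and min(l+m,l−m')=3 give 2 terms
  k=2: (−1)^0·6.0000/(2)·0.3088^2·0.9511^2 = +0.258815
  k=3: (−1)^1·6.0000/(6)·0.3088^0·0.9511^4 = -0.818362
d^2_{-1,1}(2.5137) = +0.258815 -0.818362 = -0.559547
Attach z-rotation phases: D = e^{-i(-1)(5.3509)}·(-0.559547)·e^{-i(1)(5.0078)} = -0.526935-0.188236i

Re=-0.5269 Im=-0.1882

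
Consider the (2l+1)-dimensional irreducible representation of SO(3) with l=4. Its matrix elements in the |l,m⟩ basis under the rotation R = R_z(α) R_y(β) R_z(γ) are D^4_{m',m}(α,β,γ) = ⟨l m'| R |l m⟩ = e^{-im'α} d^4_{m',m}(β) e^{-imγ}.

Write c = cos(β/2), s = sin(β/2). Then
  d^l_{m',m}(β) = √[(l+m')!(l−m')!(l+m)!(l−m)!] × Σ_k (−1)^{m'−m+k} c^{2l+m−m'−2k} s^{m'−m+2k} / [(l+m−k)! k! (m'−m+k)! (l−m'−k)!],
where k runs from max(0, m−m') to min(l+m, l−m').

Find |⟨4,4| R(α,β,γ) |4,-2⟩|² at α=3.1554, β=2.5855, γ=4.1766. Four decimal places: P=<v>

Split into d^4_{4,-2}(β=2.5855) × two z-phases.
With c≡cos(β/2)=0.274478 and s≡sin(β/2)=0.961594, N=[40320·1·2·720]^{1/2}=7619.763776
The bounds max(0,m−m')=0 and min(l+m,l−m')=0 give 1 term
  k=0: (−1)^6·7619.7638/(1440)·0.2745^2·0.9616^6 = +0.315168
d^4_{4,-2}(2.5855) = +0.315168
|D^4_{4,-2}|² = |d^4_{4,-2}(β)|² = (+0.315168)² = 0.099331 (the z-rotation phases have unit modulus)

P=0.0993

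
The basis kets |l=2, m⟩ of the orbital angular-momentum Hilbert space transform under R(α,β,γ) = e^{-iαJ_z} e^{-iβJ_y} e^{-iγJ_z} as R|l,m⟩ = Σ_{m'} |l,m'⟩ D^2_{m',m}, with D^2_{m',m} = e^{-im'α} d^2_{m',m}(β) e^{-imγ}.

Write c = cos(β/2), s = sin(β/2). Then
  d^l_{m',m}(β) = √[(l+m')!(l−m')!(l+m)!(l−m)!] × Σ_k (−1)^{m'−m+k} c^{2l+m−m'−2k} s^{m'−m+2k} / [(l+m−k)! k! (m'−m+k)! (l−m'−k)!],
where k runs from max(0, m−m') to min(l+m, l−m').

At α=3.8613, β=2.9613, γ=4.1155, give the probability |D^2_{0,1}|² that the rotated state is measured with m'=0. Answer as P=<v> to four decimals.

P=0.0467

First d^2_{0,1}(β=2.9613), then the phase factors e^{-i(0)α} and e^{-i(1)γ}:
Half-angle: c=0.090024, s=0.995940. N=√(2·2·6·1)=4.898979
k: max(0,(1)−(0))=1 … min(2+(1),2−(0))=2
  k=1: (−1)^0·4.8990/(2)·0.0900^3·0.9959^1 = +0.001780
  k=2: (−1)^1·4.8990/(2)·0.0900^1·0.9959^3 = -0.217838
d^2_{0,1}(2.9613) = +0.001780 -0.217838 = -0.216058
|D^2_{0,1}|² = |d^2_{0,1}(β)|² = (-0.216058)² = 0.046681 (the z-rotation phases have unit modulus)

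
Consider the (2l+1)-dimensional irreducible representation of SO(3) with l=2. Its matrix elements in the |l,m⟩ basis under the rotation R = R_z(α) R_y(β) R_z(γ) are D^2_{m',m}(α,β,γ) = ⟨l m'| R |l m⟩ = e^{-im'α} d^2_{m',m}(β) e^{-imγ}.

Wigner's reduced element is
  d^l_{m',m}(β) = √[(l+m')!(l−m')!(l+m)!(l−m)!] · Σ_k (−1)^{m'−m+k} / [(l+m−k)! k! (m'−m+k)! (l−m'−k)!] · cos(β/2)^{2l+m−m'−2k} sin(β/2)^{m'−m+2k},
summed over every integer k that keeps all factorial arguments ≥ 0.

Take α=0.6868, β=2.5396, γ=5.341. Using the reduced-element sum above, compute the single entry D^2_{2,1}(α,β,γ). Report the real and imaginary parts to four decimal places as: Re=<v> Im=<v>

First d^2_{2,1}(β=2.5396), then the phase factors e^{-i(2)α} and e^{-i(1)γ}:
c=cos(2.5396/2)=0.296472, s=sin(2.5396/2)=0.955042; N=√[24·1·6·1]=12.000000
k∈{0} keeps every argument non-negative
  k=0: (−1)^1·12.0000/(6)·0.2965^3·0.9550^1 = -0.049774
d^2_{2,1}(2.5396) = -0.049774
Phases: e^{-i·(2)·0.6868}=+0.195921-0.980620i, e^{-i·(1)·5.341}=+0.588022+0.808845i ⇒ D=-0.045213+0.020813i

Re=-0.0452 Im=0.0208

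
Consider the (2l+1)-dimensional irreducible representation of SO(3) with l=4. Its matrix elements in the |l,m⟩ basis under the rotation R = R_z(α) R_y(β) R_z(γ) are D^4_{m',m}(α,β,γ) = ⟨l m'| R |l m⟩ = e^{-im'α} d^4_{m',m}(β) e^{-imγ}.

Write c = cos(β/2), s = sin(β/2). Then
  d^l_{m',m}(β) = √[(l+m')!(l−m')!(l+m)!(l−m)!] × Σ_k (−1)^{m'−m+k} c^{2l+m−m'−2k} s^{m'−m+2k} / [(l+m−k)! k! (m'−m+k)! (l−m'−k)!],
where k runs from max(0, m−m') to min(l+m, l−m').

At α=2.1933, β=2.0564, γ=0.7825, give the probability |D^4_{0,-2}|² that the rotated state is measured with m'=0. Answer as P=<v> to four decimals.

P=0.0263

Split into d^4_{0,-2}(β=2.0564) × two z-phases.
With c≡cos(β/2)=0.516361 and s≡sin(β/2)=0.856371, N=[24·24·2·720]^{1/2}=910.735966
Admissible k: 0..2 (factorial args all ≥0)
  k=0: (−1)^2·910.7360/(96)·0.5164^6·0.8564^2 = +0.131876
  k=1: (−1)^3·910.7360/(36)·0.5164^4·0.8564^4 = -0.967279
  k=2: (−1)^4·910.7360/(96)·0.5164^2·0.8564^6 = +0.997700
d^4_{0,-2}(2.0564) = +0.131876 -0.967279 +0.997700 = +0.162297
|D^4_{0,-2}|² = |d^4_{0,-2}(β)|² = (+0.162297)² = 0.026340 (the z-rotation phases have unit modulus)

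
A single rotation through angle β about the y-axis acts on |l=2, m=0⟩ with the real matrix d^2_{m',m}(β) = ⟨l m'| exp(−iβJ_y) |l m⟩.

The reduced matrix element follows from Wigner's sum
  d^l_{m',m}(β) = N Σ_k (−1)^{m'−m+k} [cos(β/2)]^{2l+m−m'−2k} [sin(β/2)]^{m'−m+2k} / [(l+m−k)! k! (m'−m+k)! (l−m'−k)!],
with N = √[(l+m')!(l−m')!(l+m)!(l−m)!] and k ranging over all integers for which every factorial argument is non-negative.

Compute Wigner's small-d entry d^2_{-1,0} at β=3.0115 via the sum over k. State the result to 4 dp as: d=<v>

d=-0.1575

d^2_{-1,0}(β=3.0115) via Wigner's sum:
c=cos(3.0115/2)=0.065000, s=sin(3.0115/2)=0.997885; N=√[1·6·2·2]=4.898979
k: max(0,(0)−(-1))=1 … min(2+(0),2−(-1))=2
  k=1: (−1)^0·4.8990/(2)·0.0650^3·0.9979^1 = +0.000671
  k=2: (−1)^1·4.8990/(2)·0.0650^1·0.9979^3 = -0.158210
d^2_{-1,0}(3.0115) = +0.000671 -0.158210 = -0.157539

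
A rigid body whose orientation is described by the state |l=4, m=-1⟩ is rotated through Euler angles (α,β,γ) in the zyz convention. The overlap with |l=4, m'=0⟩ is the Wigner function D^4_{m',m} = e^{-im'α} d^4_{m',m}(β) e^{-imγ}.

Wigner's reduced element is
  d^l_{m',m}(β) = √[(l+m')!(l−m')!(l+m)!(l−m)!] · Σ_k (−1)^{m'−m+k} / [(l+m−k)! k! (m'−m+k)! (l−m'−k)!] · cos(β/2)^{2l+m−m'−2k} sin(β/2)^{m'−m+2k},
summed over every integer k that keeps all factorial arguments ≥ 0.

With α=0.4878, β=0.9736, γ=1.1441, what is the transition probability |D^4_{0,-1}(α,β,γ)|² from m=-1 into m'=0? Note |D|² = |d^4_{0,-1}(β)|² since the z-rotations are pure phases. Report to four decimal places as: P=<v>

P=0.0418

First d^4_{0,-1}(β=0.9736), then the phase factors e^{-i(0)α} and e^{-i(-1)γ}:
c=cos(0.9736/2)=0.883834, s=sin(0.9736/2)=0.467800; N=√[24·24·6·120]=643.987578
Admissible k: 0..3 (factorial args all ≥0)
  k=0: (−1)^1·643.9876/(144)·0.8838^7·0.4678^1 = -0.881397
  k=1: (−1)^2·643.9876/(24)·0.8838^5·0.4678^3 = +1.481499
  k=2: (−1)^3·643.9876/(24)·0.8838^3·0.4678^5 = -0.415031
  k=3: (−1)^4·643.9876/(144)·0.8838^1·0.4678^7 = +0.019378
d^4_{0,-1}(0.9736) = -0.881397 +1.481499 -0.415031 +0.019378 = +0.204450
|D^4_{0,-1}|² = |d^4_{0,-1}(β)|² = (+0.204450)² = 0.041800 (the z-rotation phases have unit modulus)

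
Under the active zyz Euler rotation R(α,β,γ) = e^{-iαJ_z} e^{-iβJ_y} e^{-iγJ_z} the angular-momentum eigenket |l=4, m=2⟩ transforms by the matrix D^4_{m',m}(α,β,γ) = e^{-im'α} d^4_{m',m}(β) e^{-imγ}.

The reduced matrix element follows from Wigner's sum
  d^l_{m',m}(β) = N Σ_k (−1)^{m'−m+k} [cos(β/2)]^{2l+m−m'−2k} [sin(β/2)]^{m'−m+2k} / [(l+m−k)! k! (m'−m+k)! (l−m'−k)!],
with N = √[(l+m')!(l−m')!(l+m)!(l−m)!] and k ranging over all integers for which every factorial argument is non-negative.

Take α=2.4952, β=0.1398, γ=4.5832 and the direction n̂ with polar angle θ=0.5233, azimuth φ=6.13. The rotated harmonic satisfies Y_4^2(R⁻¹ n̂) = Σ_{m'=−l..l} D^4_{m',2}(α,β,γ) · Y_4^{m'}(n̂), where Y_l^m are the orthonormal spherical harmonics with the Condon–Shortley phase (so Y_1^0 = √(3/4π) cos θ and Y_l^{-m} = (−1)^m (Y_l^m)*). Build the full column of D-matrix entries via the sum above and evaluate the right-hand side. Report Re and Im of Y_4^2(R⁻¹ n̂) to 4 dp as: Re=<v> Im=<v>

Re=-0.2049 Im=-0.3676

Need the full column D^4_{m',2} for m'=−4..4 at α=2.4952, β=0.1398, γ=4.5832.
cos(β/2)=0.997558, sin(β/2)=0.069843
d^4_{-4,2}: single k=6 term ⇒ +0.000001;  D = +0.000000+0.000000i
d^4_{-3,2}: k∈[5..6] ⇒ +0.000019 -0.000000 = +0.000018;  D = -0.000002-0.000018i
d^4_{-2,2}: k∈[4..6] ⇒ +0.000353 -0.000001 +0.000000 = +0.000352;  D = -0.000180+0.000303i
d^4_{-1,2}: k∈[3..5] ⇒ +0.004760 -0.000035 +0.000000 = +0.004725;  D = +0.004373-0.001788i
d^4_{0,2}: k∈[2..4] ⇒ +0.045603 -0.000596 +0.000001 = +0.045008;  D = -0.043514-0.011500i
d^4_{1,2}: k∈[1..3] ⇒ +0.291291 -0.007139 +0.000023 = +0.284175;  D = +0.175582+0.223442i
d^4_{2,2}: k∈[0..2] ⇒ +0.980630 -0.057684 +0.000353 = +0.923299;  D = -0.018126-0.923121i
d^4_{3,2}: k∈[0..1] ⇒ -0.256894 +0.003778 = -0.253116;  D = +0.148459-0.205007i
d^4_{4,2}: single k=0 term ⇒ +0.025436;  D = +0.024318-0.007460i
Y_4^{m'}(θ=0.5233,φ=6.13) and Σ D·Y over m':
  (+0.0000+0.0000i)·(+0.0226+0.0159i)  (-0.0000-0.0000i)·(+0.1213+0.0600i)  (-0.0002+0.0003i)·(+0.3387+0.1071i)  (+0.0044-0.0018i)·(+0.4557+0.0704i)  (-0.0435-0.0115i)·(+0.0205+0.0000i)  (+0.1756+0.2234i)·(-0.4557+0.0704i)  (-0.0181-0.9231i)·(+0.3387-0.1071i)  (+0.1485-0.2050i)·(-0.1213+0.0600i)  (+0.0243-0.0075i)·(+0.0226-0.0159i)
Y_4^2(R⁻¹ n̂) = -0.204908-0.367614i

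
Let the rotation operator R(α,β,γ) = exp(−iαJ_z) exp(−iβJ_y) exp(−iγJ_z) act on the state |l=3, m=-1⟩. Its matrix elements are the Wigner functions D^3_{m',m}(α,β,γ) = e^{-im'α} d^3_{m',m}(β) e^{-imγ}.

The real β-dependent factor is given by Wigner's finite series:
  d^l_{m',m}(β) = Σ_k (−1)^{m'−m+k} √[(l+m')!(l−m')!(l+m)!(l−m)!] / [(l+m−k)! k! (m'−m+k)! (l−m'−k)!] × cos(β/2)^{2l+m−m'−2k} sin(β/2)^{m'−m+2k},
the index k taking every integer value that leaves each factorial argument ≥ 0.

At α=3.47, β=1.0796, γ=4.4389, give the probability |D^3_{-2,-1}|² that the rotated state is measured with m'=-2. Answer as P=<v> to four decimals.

D^3_{-2,-1}(3.47,1.0796,4.4389) = e^{-i·-2·3.47}·d^3_{-2,-1}(1.0796)·e^{-i·-1·4.4389}. Compute d first:
With c≡cos(β/2)=0.857811 and s≡sin(β/2)=0.513964, N=[1·120·2·24]^{1/2}=75.894664
k: max(0,(-1)−(-2))=1 … min(3+(-1),3−(-2))=2
  k=1: (−1)^0·75.8947/(24)·0.8578^5·0.5140^1 = +0.754905
  k=2: (−1)^1·75.8947/(12)·0.8578^3·0.5140^3 = -0.542007
d^3_{-2,-1}(1.0796) = +0.754905 -0.542007 = +0.212898
|D^3_{-2,-1}|² = |d^3_{-2,-1}(β)|² = (+0.212898)² = 0.045326 (the z-rotation phases have unit modulus)

P=0.0453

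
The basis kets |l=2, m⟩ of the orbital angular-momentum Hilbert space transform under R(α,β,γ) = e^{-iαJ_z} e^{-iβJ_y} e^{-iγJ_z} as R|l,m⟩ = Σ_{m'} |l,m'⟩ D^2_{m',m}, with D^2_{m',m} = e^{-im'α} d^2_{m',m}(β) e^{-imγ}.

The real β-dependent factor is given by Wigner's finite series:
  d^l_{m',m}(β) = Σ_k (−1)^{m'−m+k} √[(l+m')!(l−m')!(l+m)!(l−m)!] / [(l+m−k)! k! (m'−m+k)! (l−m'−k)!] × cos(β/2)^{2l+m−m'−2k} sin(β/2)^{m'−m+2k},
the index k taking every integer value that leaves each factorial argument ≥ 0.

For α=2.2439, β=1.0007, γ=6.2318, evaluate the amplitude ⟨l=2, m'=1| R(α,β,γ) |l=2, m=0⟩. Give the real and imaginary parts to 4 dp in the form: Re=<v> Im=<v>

Split into d^2_{1,0}(β=1.0007) × two z-phases.
Half-angle: c=0.877415, s=0.479733. N=√(6·1·2·2)=4.898979
k: max(0,(0)−(1))=0 … min(2+(0),2−(1))=1
  k=0: (−1)^1·4.8990/(2)·0.8774^3·0.4797^1 = -0.793761
  k=1: (−1)^2·4.8990/(2)·0.8774^1·0.4797^3 = +0.237289
d^2_{1,0}(1.0007) = -0.793761 +0.237289 = -0.556471
D = (-0.623416-0.781891i)·(-0.556471)·(+1.000000+0.000000i) = +0.346913+0.435100i

Re=0.3469 Im=0.4351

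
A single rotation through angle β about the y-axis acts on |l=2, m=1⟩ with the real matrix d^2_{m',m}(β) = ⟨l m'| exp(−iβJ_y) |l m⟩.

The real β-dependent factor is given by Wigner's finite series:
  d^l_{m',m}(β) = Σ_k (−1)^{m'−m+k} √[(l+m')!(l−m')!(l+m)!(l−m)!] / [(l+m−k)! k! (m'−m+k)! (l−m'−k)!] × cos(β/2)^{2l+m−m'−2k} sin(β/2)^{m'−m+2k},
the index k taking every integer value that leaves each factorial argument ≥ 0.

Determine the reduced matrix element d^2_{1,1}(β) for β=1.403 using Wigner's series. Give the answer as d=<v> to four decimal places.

d^2_{1,1}(β=1.403) via Wigner's sum:
c=cos(1.403/2)=0.763875, s=sin(1.403/2)=0.645364; N=√[6·1·6·1]=6.000000
Admissible k: 0..1 (factorial args all ≥0)
  k=0: (−1)^0·6.0000/(6)·0.7639^4·0.6454^0 = +0.340478
  k=1: (−1)^1·6.0000/(2)·0.7639^2·0.6454^2 = -0.729081
d^2_{1,1}(1.403) = +0.340478 -0.729081 = -0.388603

d=-0.3886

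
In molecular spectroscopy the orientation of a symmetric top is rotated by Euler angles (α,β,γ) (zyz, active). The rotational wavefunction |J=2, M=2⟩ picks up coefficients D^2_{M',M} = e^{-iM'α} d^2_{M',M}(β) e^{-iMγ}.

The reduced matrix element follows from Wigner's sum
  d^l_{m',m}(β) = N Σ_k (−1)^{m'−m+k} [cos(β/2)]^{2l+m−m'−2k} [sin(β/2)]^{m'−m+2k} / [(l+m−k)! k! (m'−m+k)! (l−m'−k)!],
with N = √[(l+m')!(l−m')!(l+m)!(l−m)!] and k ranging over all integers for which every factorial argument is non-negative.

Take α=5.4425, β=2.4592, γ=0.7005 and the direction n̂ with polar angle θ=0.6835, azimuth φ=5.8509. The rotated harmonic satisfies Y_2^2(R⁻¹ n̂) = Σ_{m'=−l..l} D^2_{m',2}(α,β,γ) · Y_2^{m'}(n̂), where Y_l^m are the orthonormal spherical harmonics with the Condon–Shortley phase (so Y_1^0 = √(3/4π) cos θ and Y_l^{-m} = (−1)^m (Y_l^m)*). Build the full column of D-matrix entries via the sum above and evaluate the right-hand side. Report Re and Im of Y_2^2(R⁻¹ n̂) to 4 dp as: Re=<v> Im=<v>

Re=-0.1259 Im=-0.3423

Need the full column D^2_{m',2} for m'=−2..2 at α=5.4425, β=2.4592, γ=0.7005.
cos(β/2)=0.334615, sin(β/2)=0.942355
d^2_{-2,2}: single k=4 term ⇒ +0.788603;  D = -0.787220-0.046675i
d^2_{-1,2}: single k=3 term ⇒ +0.560040;  D = -0.348167-0.438662i
d^2_{0,2}: single k=2 term ⇒ +0.243554;  D = +0.041156-0.240051i
d^2_{1,2}: single k=1 term ⇒ +0.070612;  D = +0.059815-0.037527i
d^2_{2,2}: single k=0 term ⇒ +0.012537;  D = +0.012047+0.003469i
Y_2^{m'}(θ=0.6835,φ=5.8509) and Σ D·Y over m':
  (-0.7872-0.0467i)·(+0.1000+0.1172i)  (-0.3482-0.4387i)·(+0.3435+0.1585i)  (+0.0412-0.2401i)·(+0.2534+0.0000i)  (+0.0598-0.0375i)·(-0.3435+0.1585i)  (+0.0120+0.0035i)·(+0.1000-0.1172i)
Y_2^2(R⁻¹ n̂) = -0.125856-0.342316i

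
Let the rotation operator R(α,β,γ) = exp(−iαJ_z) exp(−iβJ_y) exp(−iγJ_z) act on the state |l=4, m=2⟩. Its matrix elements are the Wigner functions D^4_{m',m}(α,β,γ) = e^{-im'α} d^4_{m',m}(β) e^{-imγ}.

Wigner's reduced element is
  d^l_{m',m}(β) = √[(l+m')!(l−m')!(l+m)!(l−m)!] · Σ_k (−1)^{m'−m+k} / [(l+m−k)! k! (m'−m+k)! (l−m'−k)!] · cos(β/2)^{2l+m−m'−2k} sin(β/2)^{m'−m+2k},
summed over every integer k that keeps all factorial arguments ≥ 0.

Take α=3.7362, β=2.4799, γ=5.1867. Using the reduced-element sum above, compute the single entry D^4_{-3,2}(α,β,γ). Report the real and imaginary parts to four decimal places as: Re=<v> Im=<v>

D^4_{-3,2}(3.7362,2.4799,5.1867) = e^{-i·-3·3.7362}·d^4_{-3,2}(2.4799)·e^{-i·2·5.1867}. Compute d first:
With c≡cos(β/2)=0.324844 and s≡sin(β/2)=0.945768, N=[1·5040·720·2]^{1/2}=2693.993318
Admissible k: 5..6 (factorial args all ≥0)
  k=5: (−1)^0·2693.9933/(240)·0.3248^3·0.9458^5 = +0.291159
  k=6: (−1)^1·2693.9933/(720)·0.3248^1·0.9458^7 = -0.822678
d^4_{-3,2}(2.4799) = +0.291159 -0.822678 = -0.531519
D = (+0.211418-0.977396i)·(-0.531519)·(-0.582803+0.812613i) = -0.356665-0.394084i

Re=-0.3567 Im=-0.3941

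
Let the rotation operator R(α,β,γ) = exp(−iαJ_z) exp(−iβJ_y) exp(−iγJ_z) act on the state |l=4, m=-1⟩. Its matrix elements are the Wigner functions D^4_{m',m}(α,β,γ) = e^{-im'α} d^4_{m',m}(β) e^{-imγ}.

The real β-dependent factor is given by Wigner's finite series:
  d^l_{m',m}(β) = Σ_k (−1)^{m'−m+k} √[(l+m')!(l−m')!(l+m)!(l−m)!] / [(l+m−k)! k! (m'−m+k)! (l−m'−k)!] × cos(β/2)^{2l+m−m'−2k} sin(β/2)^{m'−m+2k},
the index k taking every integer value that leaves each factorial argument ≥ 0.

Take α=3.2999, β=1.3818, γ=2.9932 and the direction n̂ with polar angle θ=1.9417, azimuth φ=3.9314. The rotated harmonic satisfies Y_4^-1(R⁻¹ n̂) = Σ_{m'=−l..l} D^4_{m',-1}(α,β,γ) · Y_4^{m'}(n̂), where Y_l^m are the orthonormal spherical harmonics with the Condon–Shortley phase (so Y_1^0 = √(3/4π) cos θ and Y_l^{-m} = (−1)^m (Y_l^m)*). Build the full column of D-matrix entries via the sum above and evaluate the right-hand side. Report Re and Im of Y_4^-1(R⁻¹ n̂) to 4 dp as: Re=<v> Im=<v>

Re=-0.0195 Im=0.0293

Need the full column D^4_{m',-1} for m'=−4..4 at α=3.2999, β=1.3818, γ=2.9932.
cos(β/2)=0.770673, sin(β/2)=0.637231
d^4_{-4,-1}: single k=3 term ⇒ +0.526423;  D = -0.465753-0.245347i
d^4_{-3,-1}: k∈[2..3] ⇒ +0.675281 -0.769462 = -0.094181;  D = -0.089204-0.030209i
d^4_{-2,-1}: k∈[1..3] ⇒ +0.436539 -1.492269 +0.680158 = -0.375572;  D = +0.370271+0.062882i
d^4_{-1,-1}: k∈[0..3] ⇒ +0.124440 -1.276161 +1.744975 -0.397669 = +0.195585;  D = +0.195576+0.001939i
d^4_{0,-1}: k∈[0..3] ⇒ -0.460153 +1.887588 -1.290509 +0.147049 = +0.283976;  D = -0.280855+0.041985i
d^4_{1,-1}: k∈[0..3] ⇒ +0.850774 -1.744975 +0.596503 -0.027188 = -0.324885;  D = -0.309725+0.098088i
d^4_{2,-1}: k∈[0..2] ⇒ -0.994846 +1.020237 -0.139503 = -0.114113;  D = +0.101996-0.051172i
d^4_{3,-1}: k∈[0..1] ⇒ +0.769462 -0.315640 = +0.453822;  D = +0.368480-0.264909i
d^4_{4,-1}: single k=0 term ⇒ -0.359906;  D = +0.255451-0.253529i
Y_4^{m'}(θ=1.9417,φ=3.9314) and Σ D·Y over m':
  (-0.4658-0.2453i)·(-0.3338+0.0059i)  (-0.0892-0.0302i)·(-0.2631-0.2562i)  (+0.3703+0.0629i)·(+0.0002+0.0234i)  (+0.1956+0.0019i)·(-0.2341+0.2361i)  (-0.2809+0.0420i)·(-0.0357+0.0000i)  (-0.3097+0.0981i)·(+0.2341+0.2361i)  (+0.1020-0.0512i)·(+0.0002-0.0234i)  (+0.3685-0.2649i)·(+0.2631-0.2562i)  (+0.2555-0.2535i)·(-0.3338-0.0059i)
Y_4^-1(R⁻¹ n̂) = -0.019474+0.029302i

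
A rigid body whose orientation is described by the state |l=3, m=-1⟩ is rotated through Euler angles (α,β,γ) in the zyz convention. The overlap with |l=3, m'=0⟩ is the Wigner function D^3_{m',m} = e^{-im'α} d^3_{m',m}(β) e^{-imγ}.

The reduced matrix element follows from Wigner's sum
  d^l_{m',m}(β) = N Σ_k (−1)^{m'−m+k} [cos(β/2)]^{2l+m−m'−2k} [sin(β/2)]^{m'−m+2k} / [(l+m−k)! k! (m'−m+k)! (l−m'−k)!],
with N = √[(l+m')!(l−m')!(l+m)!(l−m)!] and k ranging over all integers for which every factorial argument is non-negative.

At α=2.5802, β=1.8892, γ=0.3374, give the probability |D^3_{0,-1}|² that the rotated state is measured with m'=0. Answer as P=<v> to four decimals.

P=0.0440

Split into d^3_{0,-1}(β=1.8892) × two z-phases.
c=cos(1.8892/2)=0.586067, s=sin(1.8892/2)=0.810263; N=√[6·6·2·24]=41.569219
Admissible k: 0..2 (factorial args all ≥0)
  k=0: (−1)^1·41.5692/(12)·0.5861^5·0.8103^1 = -0.194068
  k=1: (−1)^2·41.5692/(4)·0.5861^3·0.8103^3 = +1.112836
  k=2: (−1)^3·41.5692/(12)·0.5861^1·0.8103^5 = -0.709034
d^3_{0,-1}(1.8892) = -0.194068 +1.112836 -0.709034 = +0.209735
|D^3_{0,-1}|² = |d^3_{0,-1}(β)|² = (+0.209735)² = 0.043989 (the z-rotation phases have unit modulus)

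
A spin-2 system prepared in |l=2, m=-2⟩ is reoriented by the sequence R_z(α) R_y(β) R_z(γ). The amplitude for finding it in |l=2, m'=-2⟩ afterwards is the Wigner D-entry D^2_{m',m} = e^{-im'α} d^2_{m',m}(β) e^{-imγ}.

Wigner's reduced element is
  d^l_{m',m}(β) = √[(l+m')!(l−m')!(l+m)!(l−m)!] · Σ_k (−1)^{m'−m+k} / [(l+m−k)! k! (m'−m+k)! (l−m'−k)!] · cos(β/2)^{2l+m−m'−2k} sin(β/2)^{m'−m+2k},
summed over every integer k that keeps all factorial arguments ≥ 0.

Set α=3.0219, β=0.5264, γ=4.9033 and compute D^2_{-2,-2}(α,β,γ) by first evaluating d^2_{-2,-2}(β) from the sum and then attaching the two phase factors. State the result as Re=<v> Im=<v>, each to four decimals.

Split into d^2_{-2,-2}(β=0.5264) × two z-phases.
With c≡cos(β/2)=0.965562 and s≡sin(β/2)=0.260172, N=[1·24·1·24]^{1/2}=24.000000
The bounds max(0,m−m')=0 and min(l+m,l−m')=0 give 1 term
  k=0: (−1)^0·24.0000/(24)·0.9656^4·0.2602^0 = +0.869203
d^2_{-2,-2}(0.5264) = +0.869203
D = (+0.971484-0.237106i)·(+0.869203)·(-0.927987-0.372612i) = -0.860401-0.123388i

Re=-0.8604 Im=-0.1234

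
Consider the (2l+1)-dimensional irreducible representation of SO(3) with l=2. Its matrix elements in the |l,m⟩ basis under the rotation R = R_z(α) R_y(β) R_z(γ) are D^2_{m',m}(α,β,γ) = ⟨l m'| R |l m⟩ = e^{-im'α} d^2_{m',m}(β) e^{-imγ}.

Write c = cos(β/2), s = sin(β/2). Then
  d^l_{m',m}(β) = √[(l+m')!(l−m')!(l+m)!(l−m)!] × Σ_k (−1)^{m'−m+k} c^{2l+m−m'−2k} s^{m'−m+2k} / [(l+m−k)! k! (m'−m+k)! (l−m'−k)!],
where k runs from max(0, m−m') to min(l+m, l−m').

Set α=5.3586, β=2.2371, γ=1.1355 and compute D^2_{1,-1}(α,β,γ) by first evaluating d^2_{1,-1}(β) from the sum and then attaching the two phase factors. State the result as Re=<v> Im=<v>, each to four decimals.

Re=0.0898 Im=-0.1687

Split into d^2_{1,-1}(β=2.2371) × two z-phases.
With c≡cos(β/2)=0.436987 and s≡sin(β/2)=0.899468, N=[6·1·1·6]^{1/2}=6.000000
k: max(0,(-1)−(1))=0 … min(2+(-1),2−(1))=1
  k=0: (−1)^2·6.0000/(2)·0.4370^2·0.8995^2 = +0.463479
  k=1: (−1)^3·6.0000/(6)·0.4370^0·0.8995^4 = -0.654549
d^2_{1,-1}(2.2371) = +0.463479 -0.654549 = -0.191071
D = (+0.602166+0.798371i)·(-0.191071)·(+0.421679+0.906745i) = +0.089803-0.168652i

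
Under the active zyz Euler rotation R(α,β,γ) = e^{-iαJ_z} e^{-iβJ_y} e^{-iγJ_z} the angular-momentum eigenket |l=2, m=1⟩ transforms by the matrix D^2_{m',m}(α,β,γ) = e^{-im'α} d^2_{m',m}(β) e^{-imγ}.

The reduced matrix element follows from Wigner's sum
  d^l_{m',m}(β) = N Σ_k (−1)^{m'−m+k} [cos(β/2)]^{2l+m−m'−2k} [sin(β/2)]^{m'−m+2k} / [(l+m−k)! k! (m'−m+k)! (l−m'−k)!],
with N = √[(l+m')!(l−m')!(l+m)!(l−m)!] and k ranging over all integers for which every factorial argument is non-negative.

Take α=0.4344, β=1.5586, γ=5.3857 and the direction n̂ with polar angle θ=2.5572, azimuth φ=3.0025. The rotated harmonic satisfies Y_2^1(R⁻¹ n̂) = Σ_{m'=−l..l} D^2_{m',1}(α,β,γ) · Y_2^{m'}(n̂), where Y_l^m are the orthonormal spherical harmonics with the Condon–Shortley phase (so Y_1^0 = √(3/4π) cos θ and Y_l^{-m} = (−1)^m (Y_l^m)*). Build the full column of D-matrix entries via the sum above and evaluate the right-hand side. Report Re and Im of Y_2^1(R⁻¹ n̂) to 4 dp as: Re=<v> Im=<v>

Re=0.1034 Im=0.3052

Need the full column D^2_{m',1} for m'=−2..2 at α=0.4344, β=1.5586, γ=5.3857.
cos(β/2)=0.711406, sin(β/2)=0.702782
d^2_{-2,1}: single k=3 term ⇒ +0.493865;  D = -0.095931+0.484459i
d^2_{-1,1}: k∈[2..3] ⇒ +0.749888 -0.243939 = +0.505949;  D = +0.119730+0.491578i
d^2_{0,1}: k∈[1..2] ⇒ +0.619795 -0.604859 = +0.014936;  D = +0.009314+0.011676i
d^2_{1,1}: k∈[0..1] ⇒ +0.256135 -0.749888 = -0.493753;  D = -0.441750-0.220565i
d^2_{2,1}: single k=0 term ⇒ -0.506060;  D = -0.505852-0.014515i
Y_2^{m'}(θ=2.5572,φ=3.0025) and Σ D·Y over m':
  (-0.0959+0.4845i)·(+0.1130+0.0323i)  (+0.1197+0.4916i)·(+0.3520+0.0493i)  (+0.0093+0.0117i)·(+0.3428+0.0000i)  (-0.4418-0.2206i)·(-0.3520+0.0493i)  (-0.5059-0.0145i)·(+0.1130-0.0323i)
Y_2^1(R⁻¹ n̂) = +0.103362+0.305200i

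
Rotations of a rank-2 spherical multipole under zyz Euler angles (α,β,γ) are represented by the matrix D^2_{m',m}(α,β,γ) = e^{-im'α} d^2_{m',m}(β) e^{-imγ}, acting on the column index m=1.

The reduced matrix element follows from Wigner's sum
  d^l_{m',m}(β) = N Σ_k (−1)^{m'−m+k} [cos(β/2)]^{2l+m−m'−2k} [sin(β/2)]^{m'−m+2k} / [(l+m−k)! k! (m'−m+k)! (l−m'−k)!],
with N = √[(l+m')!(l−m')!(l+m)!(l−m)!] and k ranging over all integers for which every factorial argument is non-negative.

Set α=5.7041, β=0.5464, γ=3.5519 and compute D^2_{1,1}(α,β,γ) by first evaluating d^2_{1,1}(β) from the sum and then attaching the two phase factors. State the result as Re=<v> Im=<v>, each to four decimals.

Re=-0.6479 Im=-0.1104

First d^2_{1,1}(β=0.5464), then the phase factors e^{-i(1)α} and e^{-i(1)γ}:
Half-angle: c=0.962912, s=0.269814. N=√(6·1·6·1)=6.000000
Admissible k: 0..1 (factorial args all ≥0)
  k=0: (−1)^0·6.0000/(6)·0.9629^4·0.2698^0 = +0.859700
  k=1: (−1)^1·6.0000/(2)·0.9629^2·0.2698^2 = -0.202500
d^2_{1,1}(0.5464) = +0.859700 -0.202500 = +0.657201
D = (+0.836964+0.547259i)·(+0.657201)·(-0.916998+0.398891i) = -0.647863-0.110395i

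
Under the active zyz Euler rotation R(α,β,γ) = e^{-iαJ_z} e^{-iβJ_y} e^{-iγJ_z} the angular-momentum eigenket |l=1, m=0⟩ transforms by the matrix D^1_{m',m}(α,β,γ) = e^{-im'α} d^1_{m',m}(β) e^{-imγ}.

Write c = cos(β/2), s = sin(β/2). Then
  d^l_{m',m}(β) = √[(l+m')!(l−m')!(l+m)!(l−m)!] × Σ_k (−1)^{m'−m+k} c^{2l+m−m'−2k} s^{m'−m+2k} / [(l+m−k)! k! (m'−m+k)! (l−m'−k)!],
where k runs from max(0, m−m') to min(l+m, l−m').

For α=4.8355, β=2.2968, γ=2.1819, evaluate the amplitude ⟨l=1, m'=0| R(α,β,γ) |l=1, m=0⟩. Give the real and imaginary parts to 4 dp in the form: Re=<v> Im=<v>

First d^1_{0,0}(β=2.2968), then the phase factors e^{-i(0)α} and e^{-i(0)γ}:
With c≡cos(β/2)=0.409947 and s≡sin(β/2)=0.912109, N=[1·1·1·1]^{1/2}=1.000000
k: max(0,(0)−(0))=0 … min(1+(0),1−(0))=1
  k=0: (−1)^0·1.0000/(1)·0.4099^2·0.9121^0 = +0.168057
  k=1: (−1)^1·1.0000/(1)·0.4099^0·0.9121^2 = -0.831943
d^1_{0,0}(2.2968) = +0.168057 -0.831943 = -0.663886
D = (+1.000000+0.000000i)·(-0.663886)·(+1.000000+0.000000i) = -0.663886+0.000000i

Re=-0.6639 Im=0.0000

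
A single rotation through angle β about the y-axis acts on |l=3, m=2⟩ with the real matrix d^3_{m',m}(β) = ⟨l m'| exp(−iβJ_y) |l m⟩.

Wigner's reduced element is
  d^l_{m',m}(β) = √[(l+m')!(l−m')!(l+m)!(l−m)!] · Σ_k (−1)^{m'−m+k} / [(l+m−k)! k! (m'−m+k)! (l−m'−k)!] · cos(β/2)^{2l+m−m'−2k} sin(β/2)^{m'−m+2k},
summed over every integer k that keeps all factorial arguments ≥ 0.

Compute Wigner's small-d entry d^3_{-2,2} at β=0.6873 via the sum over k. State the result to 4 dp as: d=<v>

d^3_{-2,2}(β=0.6873) via Wigner's sum:
Half-angle: c=0.941531, s=0.336926. N=√(1·120·120·1)=120.000000
The bounds max(0,m−m')=4 and min(l+m,l−m')=5 give 2 terms
  k=4: (−1)^0·120.0000/(24)·0.9415^2·0.3369^4 = +0.057119
  k=5: (−1)^1·120.0000/(120)·0.9415^0·0.3369^6 = -0.001463
d^3_{-2,2}(0.6873) = +0.057119 -0.001463 = +0.055656

d=0.0557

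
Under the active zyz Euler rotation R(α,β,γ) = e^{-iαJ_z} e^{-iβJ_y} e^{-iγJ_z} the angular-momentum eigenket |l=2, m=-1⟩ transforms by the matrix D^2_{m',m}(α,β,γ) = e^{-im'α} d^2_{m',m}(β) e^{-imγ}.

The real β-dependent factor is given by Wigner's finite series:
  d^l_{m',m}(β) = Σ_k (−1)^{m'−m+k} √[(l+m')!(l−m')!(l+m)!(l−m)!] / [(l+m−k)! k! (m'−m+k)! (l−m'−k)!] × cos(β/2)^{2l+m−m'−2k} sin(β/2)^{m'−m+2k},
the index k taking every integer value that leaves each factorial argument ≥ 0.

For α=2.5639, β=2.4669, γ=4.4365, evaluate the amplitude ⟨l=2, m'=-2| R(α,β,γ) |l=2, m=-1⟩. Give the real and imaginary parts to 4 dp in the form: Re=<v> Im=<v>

Re=-0.0678 Im=-0.0095

Split into d^2_{-2,-1}(β=2.4669) × two z-phases.
c=cos(2.4669/2)=0.330984, s=sin(2.4669/2)=0.943636; N=√[1·24·1·6]=12.000000
The bounds max(0,m−m')=1 and min(l+m,l−m')=1 give 1 term
  k=1: (−1)^0·12.0000/(6)·0.3310^3·0.9436^1 = +0.068432
d^2_{-2,-1}(2.4669) = +0.068432
D = (+0.403566-0.914951i)·(+0.068432)·(-0.272402-0.962183i) = -0.067767-0.009517i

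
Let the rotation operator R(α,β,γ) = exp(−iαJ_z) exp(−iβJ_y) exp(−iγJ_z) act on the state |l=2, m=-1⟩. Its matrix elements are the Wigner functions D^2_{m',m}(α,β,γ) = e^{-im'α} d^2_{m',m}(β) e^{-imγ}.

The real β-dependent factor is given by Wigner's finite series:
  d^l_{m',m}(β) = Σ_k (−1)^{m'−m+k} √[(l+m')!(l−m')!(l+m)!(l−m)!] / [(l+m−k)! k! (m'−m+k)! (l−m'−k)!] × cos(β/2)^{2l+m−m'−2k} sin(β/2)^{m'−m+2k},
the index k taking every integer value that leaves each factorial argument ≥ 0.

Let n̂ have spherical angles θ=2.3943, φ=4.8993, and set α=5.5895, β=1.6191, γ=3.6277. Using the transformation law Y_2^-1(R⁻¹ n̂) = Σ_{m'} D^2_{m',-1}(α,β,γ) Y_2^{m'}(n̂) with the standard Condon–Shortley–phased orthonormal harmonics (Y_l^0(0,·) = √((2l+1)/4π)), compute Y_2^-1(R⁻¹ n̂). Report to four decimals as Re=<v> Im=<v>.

Need the full column D^2_{m',-1} for m'=−2..2 at α=5.5895, β=1.6191, γ=3.6277.
cos(β/2)=0.689824, sin(β/2)=0.723977
d^2_{-2,-1}: single k=1 term ⇒ +0.475303;  D = -0.294982+0.372690i
d^2_{-1,-1}: k∈[0..1] ⇒ +0.226440 -0.748251 = -0.521811;  D = +0.510609-0.107540i
d^2_{0,-1}: k∈[0..1] ⇒ -0.582124 +0.641192 = +0.059068;  D = -0.052225-0.027596i
d^2_{1,-1}: k∈[0..1] ⇒ +0.748251 -0.274725 = +0.473526;  D = -0.180469-0.437788i
d^2_{2,-1}: single k=0 term ⇒ -0.523531;  D = -0.156055+0.499732i
Y_2^{m'}(θ=2.3943,φ=4.8993) and Σ D·Y over m':
  (-0.2950+0.3727i)·(-0.1661+0.0652i)  (+0.5106-0.1075i)·(-0.0716-0.3784i)  (-0.0522-0.0276i)·(+0.1937+0.0000i)  (-0.1805-0.4378i)·(+0.0716-0.3784i)  (-0.1561+0.4997i)·(-0.1661-0.0652i)
Y_2^-1(R⁻¹ n̂) = -0.182755-0.307892i

Re=-0.1828 Im=-0.3079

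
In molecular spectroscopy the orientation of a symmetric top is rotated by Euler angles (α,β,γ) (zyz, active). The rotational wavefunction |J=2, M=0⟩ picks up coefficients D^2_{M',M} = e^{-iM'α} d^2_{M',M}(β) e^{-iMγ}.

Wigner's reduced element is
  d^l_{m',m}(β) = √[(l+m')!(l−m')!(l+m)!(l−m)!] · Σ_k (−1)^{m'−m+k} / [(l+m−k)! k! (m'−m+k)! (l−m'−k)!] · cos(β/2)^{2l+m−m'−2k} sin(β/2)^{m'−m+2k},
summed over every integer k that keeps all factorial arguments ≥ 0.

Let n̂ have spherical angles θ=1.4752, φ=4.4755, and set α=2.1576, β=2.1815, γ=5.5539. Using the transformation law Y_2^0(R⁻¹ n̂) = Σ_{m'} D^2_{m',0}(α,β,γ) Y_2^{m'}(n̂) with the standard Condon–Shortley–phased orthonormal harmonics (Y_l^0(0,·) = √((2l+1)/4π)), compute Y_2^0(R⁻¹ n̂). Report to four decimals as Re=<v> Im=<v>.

Re=0.0354 Im=0.0000

Need the full column D^2_{m',0} for m'=−2..2 at α=2.1576, β=2.1815, γ=5.5539.
cos(β/2)=0.461820, sin(β/2)=0.886974
d^2_{-2,0}: single k=2 term ⇒ +0.411001;  D = -0.158987-0.379005i
d^2_{-1,0}: k∈[1..2] ⇒ +0.213996 -0.789370 = -0.575374;  D = +0.318586-0.479123i
d^2_{0,0}: k∈[0..2] ⇒ +0.045487 -0.671162 +0.618932 = -0.006743;  D = -0.006743+0.000000i
d^2_{1,0}: k∈[0..1] ⇒ -0.213996 +0.789370 = +0.575374;  D = -0.318586-0.479123i
d^2_{2,0}: single k=0 term ⇒ +0.411001;  D = -0.158987+0.379005i
Y_2^{m'}(θ=1.4752,φ=4.4755) and Σ D·Y over m':
  (-0.1590-0.3790i)·(-0.3406-0.1746i)  (+0.3186-0.4791i)·(-0.0172+0.0714i)  (-0.0067+0.0000i)·(-0.3068+0.0000i)  (-0.3186-0.4791i)·(+0.0172+0.0714i)  (-0.1590+0.3790i)·(-0.3406+0.1746i)
Y_2^0(R⁻¹ n̂) = +0.035393+0.000000i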